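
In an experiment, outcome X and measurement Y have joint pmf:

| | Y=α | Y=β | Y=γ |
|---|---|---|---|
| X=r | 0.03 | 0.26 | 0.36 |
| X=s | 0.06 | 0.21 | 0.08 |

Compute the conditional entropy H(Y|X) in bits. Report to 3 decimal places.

Chain rule: H(Y|X) = H(X,Y) − H(X).
Marginals: p(X) = (0.6500, 0.3500), p(Y) = (0.0900, 0.4700, 0.4400).
H(X,Y) = 2.1955 bits; H(X) = 0.9341 bits.
H(Y|X) = 2.1955 − 0.9341 = 1.261 bits.

1.261 bits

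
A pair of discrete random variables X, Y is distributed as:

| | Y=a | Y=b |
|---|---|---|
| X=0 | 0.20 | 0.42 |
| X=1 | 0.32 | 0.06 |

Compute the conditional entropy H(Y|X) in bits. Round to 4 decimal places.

0.8016 bits

Marginals: p(X) = (0.6200, 0.3800), p(Y) = (0.5200, 0.4800).
H(Y|X) = Σ p(X) · H(Y|X=·).
  X=0: p=0.6200, H(Y|X=0) = 0.9072
  X=1: p=0.3800, H(Y|X=1) = 0.6292
Weighted sum = 0.8016 bits.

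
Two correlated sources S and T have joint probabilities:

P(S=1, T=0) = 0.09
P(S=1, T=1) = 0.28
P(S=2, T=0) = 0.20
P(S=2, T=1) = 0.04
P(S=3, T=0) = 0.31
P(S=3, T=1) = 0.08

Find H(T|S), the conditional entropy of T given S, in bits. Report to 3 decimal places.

Marginals: p(S) = (0.3700, 0.2400, 0.3900), p(T) = (0.6000, 0.4000).
H(T|S) = Σ p(S) · H(T|S=·).
  S=1: p=0.3700, H(T|S=1) = 0.8004
  S=2: p=0.2400, H(T|S=2) = 0.6500
  S=3: p=0.3900, H(T|S=3) = 0.7321
Weighted sum = 0.738 bits.

0.738 bits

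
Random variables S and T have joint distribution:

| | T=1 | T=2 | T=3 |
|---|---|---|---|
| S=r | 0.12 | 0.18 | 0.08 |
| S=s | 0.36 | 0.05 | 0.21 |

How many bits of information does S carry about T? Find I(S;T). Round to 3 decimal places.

0.148 bits

Marginals: p(S) = (0.3800, 0.6200), p(T) = (0.4800, 0.2300, 0.2900).
I(S;T) = H(S) + H(T) − H(S,T).
H(S) = 0.9580, H(T) = 1.5138, H(S,T) = 2.3234.
I(S;T) = 0.9580 + 1.5138 − 2.3234 = 0.148 bits.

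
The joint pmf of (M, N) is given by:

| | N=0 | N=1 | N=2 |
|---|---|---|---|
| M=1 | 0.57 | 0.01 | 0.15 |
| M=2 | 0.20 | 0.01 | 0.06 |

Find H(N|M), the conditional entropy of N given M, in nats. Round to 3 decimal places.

0.605 nats

Marginals: p(M) = (0.7300, 0.2700), p(N) = (0.7700, 0.0200, 0.2100).
H(N|M) = Σ p(M) · H(N|M=·).
  M=1: p=0.7300, H(N|M=1) = 0.5771
  M=2: p=0.2700, H(N|M=2) = 0.6786
Weighted sum = 0.605 nats.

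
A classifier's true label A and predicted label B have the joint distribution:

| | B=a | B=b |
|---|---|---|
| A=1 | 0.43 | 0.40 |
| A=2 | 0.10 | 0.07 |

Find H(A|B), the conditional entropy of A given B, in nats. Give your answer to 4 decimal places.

0.4545 nats

Chain rule: H(A|B) = H(A,B) − H(B).
Marginals: p(A) = (0.8300, 0.1700), p(B) = (0.5300, 0.4700).
H(A,B) = 1.1458 nats; H(B) = 0.6913 nats.
H(A|B) = 1.1458 − 0.6913 = 0.4545 nats.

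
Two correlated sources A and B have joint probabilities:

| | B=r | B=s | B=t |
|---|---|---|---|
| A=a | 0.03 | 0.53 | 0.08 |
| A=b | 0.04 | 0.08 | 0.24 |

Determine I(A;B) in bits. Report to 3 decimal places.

0.272 bits

Marginals: p(A) = (0.6400, 0.3600), p(B) = (0.0700, 0.6100, 0.3200).
I(A;B) = Σ p(x,y)·log₂[p(x,y)/(p(x)p(y))].
  (a,r): 0.03·log₂(0.6696) = -0.0174
  (a,s): 0.53·log₂(1.3576) = 0.2338
  (a,t): 0.08·log₂(0.3906) = -0.1085
  (b,r): 0.04·log₂(1.5873) = 0.0267
  (b,s): 0.08·log₂(0.3643) = -0.1165
  (b,t): 0.24·log₂(2.0833) = 0.2541
Sum = 0.272 bits.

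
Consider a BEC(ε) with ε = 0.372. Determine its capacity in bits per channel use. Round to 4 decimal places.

Binary erasure channel: capacity C = 1 − ε.
C = 1 − 0.372 = 0.6280 bits per channel use.

0.6280 bits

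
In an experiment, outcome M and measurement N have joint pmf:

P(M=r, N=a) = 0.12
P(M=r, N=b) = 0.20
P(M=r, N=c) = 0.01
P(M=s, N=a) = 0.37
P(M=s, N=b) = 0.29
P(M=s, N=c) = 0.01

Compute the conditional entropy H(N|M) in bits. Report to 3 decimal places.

Marginals: p(M) = (0.3300, 0.6700), p(N) = (0.4900, 0.4900, 0.0200).
H(N|M) = Σ p(M) · H(N|M=·).
  M=r: p=0.3300, H(N|M=r) = 1.1214
  M=s: p=0.6700, H(N|M=s) = 1.0865
Weighted sum = 1.098 bits.

1.098 bits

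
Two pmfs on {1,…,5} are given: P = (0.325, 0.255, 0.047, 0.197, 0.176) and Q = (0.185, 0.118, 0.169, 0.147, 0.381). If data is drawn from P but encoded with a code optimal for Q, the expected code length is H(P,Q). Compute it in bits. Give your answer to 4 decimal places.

2.4879 bits

H(P,Q) = −Σ p·log₂ q.
  −0.325·log₂(0.185) = 0.79118
  −0.255·log₂(0.118) = 0.78620
  −0.047·log₂(0.169) = 0.12055
  −0.197·log₂(0.147) = 0.54492
  −0.176·log₂(0.381) = 0.24502
H(P,Q) = 2.4879 bits.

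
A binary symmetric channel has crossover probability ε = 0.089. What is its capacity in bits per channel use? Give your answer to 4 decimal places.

0.5669 bits

Binary symmetric channel: C = 1 − h₂(ε) where h₂ is the binary entropy function.
h₂(0.089) = −0.089·log₂0.089 − 0.911·log₂0.911 = 0.4331.
C = 1 − 0.4331 = 0.5669 bits per channel use.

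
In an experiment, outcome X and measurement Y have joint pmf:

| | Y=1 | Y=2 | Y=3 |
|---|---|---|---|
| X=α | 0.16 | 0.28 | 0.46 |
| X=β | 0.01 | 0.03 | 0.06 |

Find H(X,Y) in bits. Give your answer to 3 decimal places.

1.914 bits

H(X,Y) = −Σ p(x,y)·log₂ p(x,y) over all 6 cells.
  cell (α,1): −0.16·log₂0.16 = 0.4230
  cell (α,2): −0.28·log₂0.28 = 0.5142
  cell (α,3): −0.46·log₂0.46 = 0.5153
  cell (β,1): −0.01·log₂0.01 = 0.0664
  cell (β,2): −0.03·log₂0.03 = 0.1518
  cell (β,3): −0.06·log₂0.06 = 0.2435
Sum = 1.914 bits.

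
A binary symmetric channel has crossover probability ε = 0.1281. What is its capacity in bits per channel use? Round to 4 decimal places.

Binary symmetric channel: C = 1 − h₂(ε) where h₂ is the binary entropy function.
h₂(0.1281) = −0.1281·log₂0.1281 − 0.8719·log₂0.8719 = 0.5522.
C = 1 − 0.5522 = 0.4478 bits per channel use.

0.4478 bits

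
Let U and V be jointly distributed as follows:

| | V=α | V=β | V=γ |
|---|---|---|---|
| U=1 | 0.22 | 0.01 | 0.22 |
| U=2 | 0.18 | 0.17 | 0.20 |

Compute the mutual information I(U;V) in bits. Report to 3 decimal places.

0.121 bits

Marginals: p(U) = (0.4500, 0.5500), p(V) = (0.4000, 0.1800, 0.4200).
I(U;V) = H(U) + H(V) − H(U,V).
H(U) = 0.9928, H(V) = 1.4997, H(U,V) = 2.3719.
I(U;V) = 0.9928 + 1.4997 − 2.3719 = 0.121 bits.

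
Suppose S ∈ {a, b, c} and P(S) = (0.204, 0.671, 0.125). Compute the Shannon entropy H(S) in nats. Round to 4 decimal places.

0.8519 nats

H(S) = −Σ p·ln p.
  −(0.204)·ln(0.204) = 0.32429
  −(0.671)·ln(0.671) = 0.26772
  −(0.125)·ln(0.125) = 0.25993
Sum: 0.32429 + 0.26772 + 0.25993 = 0.8519 nats.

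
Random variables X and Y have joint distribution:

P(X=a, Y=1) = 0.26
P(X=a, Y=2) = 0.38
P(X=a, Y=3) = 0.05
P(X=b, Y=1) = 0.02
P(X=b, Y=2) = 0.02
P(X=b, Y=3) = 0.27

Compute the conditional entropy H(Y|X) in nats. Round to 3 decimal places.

Chain rule: H(Y|X) = H(X,Y) − H(X).
Marginals: p(X) = (0.6900, 0.3100), p(Y) = (0.2800, 0.4000, 0.3200).
H(X,Y) = 1.3777 nats; H(X) = 0.6191 nats.
H(Y|X) = 1.3777 − 0.6191 = 0.759 nats.

0.759 nats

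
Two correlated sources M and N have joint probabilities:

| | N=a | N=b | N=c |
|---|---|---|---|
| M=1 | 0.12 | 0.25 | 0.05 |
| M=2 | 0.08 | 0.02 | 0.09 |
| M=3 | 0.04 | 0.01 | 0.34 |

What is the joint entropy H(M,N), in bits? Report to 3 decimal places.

2.582 bits

H(M,N) = −Σ p(x,y)·log₂ p(x,y) over all 9 cells.
  cell (1,a): −0.12·log₂0.12 = 0.3671
  cell (1,b): −0.25·log₂0.25 = 0.5000
  cell (1,c): −0.05·log₂0.05 = 0.2161
  cell (2,a): −0.08·log₂0.08 = 0.2915
  cell (2,b): −0.02·log₂0.02 = 0.1129
  cell (2,c): −0.09·log₂0.09 = 0.3127
  cell (3,a): −0.04·log₂0.04 = 0.1858
  cell (3,b): −0.01·log₂0.01 = 0.0664
  cell (3,c): −0.34·log₂0.34 = 0.5292
Sum = 2.582 bits.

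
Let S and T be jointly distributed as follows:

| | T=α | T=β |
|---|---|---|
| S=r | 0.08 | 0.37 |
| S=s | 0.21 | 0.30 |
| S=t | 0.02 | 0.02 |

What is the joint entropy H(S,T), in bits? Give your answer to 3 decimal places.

H(S,T) = −Σ p(x,y)·log₂ p(x,y) over all 6 cells.
  cell (r,α): −0.08·log₂0.08 = 0.2915
  cell (r,β): −0.37·log₂0.37 = 0.5307
  cell (s,α): −0.21·log₂0.21 = 0.4728
  cell (s,β): −0.30·log₂0.30 = 0.5211
  cell (t,α): −0.02·log₂0.02 = 0.1129
  cell (t,β): −0.02·log₂0.02 = 0.1129
Sum = 2.042 bits.

2.042 bits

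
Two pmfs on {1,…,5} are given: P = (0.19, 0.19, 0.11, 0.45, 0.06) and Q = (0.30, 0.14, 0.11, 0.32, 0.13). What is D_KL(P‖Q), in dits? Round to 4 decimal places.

0.0340 dits

D(P‖Q) = Σ p·log₁₀(p/q).
  0.19·log₁₀(0.19/0.30) = -0.03769
  0.19·log₁₀(0.19/0.14) = 0.02520
  0.11·log₁₀(0.11/0.11) = 0.00000
  0.45·log₁₀(0.45/0.32) = 0.06663
  0.06·log₁₀(0.06/0.13) = -0.02015
D(P‖Q) = 0.0340 dits.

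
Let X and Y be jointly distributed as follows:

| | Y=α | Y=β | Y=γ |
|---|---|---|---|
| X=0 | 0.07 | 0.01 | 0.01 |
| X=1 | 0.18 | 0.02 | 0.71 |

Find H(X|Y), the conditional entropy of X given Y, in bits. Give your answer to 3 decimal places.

0.317 bits

Marginals: p(X) = (0.0900, 0.9100), p(Y) = (0.2500, 0.0300, 0.7200).
H(X|Y) = Σ p(Y) · H(X|Y=·).
  Y=α: p=0.2500, H(X|Y=α) = 0.8555
  Y=β: p=0.0300, H(X|Y=β) = 0.9183
  Y=γ: p=0.7200, H(X|Y=γ) = 0.1056
Weighted sum = 0.317 bits.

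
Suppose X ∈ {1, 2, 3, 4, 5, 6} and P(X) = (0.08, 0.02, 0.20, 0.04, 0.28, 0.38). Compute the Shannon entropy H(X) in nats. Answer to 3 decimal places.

1.455 nats

H(X) = −Σ p·ln p.
  −(0.08)·ln(0.08) = 0.2021
  −(0.02)·ln(0.02) = 0.0782
  −(0.20)·ln(0.20) = 0.3219
  −(0.04)·ln(0.04) = 0.1288
  −(0.28)·ln(0.28) = 0.3564
  −(0.38)·ln(0.38) = 0.3677
Sum: 0.2021 + 0.0782 + 0.3219 + 0.1288 + 0.3564 + 0.3677 = 1.455 nats.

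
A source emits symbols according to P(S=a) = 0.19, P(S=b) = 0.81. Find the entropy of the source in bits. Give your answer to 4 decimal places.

0.7015 bits

H(S) = −Σ p·log₂ p.
  −(0.19)·log₂(0.19) = 0.45523
  −(0.81)·log₂(0.81) = 0.24625
Sum: 0.45523 + 0.24625 = 0.7015 bits.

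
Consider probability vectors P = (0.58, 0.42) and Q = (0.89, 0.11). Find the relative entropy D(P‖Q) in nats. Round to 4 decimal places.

0.3144 nats

D(P‖Q) = Σ p·ln(p/q).
  0.58·ln(0.58/0.89) = -0.24835
  0.42·ln(0.42/0.11) = 0.56271
D(P‖Q) = 0.3144 nats.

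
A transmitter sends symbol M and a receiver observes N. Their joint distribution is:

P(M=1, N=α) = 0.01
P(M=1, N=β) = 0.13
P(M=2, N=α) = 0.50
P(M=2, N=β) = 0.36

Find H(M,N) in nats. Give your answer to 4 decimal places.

H(M,N) = −Σ p(x,y)·ln p(x,y) over all 4 cells.
  cell (1,α): −0.01·ln0.01 = 0.04605
  cell (1,β): −0.13·ln0.13 = 0.26523
  cell (2,α): −0.50·ln0.50 = 0.34657
  cell (2,β): −0.36·ln0.36 = 0.36779
Sum = 1.0256 nats.

1.0256 nats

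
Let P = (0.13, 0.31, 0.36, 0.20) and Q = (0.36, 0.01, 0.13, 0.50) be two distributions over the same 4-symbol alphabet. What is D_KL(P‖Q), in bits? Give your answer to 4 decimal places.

D(P‖Q) = Σ p·log₂(p/q).
  0.13·log₂(0.13/0.36) = -0.19103
  0.31·log₂(0.31/0.01) = 1.53580
  0.36·log₂(0.36/0.13) = 0.52901
  0.20·log₂(0.20/0.50) = -0.26439
D(P‖Q) = 1.6094 bits.

1.6094 bits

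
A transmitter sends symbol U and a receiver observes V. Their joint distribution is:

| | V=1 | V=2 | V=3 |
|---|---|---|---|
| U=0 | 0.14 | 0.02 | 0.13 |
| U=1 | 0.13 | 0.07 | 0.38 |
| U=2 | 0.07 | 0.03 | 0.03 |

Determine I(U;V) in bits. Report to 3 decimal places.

0.086 bits

Marginals: p(U) = (0.2900, 0.5800, 0.1300), p(V) = (0.3400, 0.1200, 0.5400).
I(U;V) = Σ p(x,y)·log₂[p(x,y)/(p(x)p(y))].
  (0,1): 0.14·log₂(1.4199) = 0.0708
  (0,2): 0.02·log₂(0.5747) = -0.0160
  (0,3): 0.13·log₂(0.8301) = -0.0349
  (1,1): 0.13·log₂(0.6592) = -0.0781
  (1,2): 0.07·log₂(1.0057) = 0.0006
  (1,3): 0.38·log₂(1.2133) = 0.1060
  (2,1): 0.07·log₂(1.5837) = 0.0464
  (2,2): 0.03·log₂(1.9231) = 0.0283
  (2,3): 0.03·log₂(0.4274) = -0.0368
Sum = 0.086 bits.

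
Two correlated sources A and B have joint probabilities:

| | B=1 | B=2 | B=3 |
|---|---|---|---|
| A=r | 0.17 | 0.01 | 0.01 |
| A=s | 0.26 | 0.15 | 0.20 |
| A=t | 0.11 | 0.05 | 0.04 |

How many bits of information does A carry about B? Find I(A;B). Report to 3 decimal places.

0.108 bits

Marginals: p(A) = (0.1900, 0.6100, 0.2000), p(B) = (0.5400, 0.2100, 0.2500).
I(A;B) = Σ p(x,y)·log₂[p(x,y)/(p(x)p(y))].
  (r,1): 0.17·log₂(1.6569) = 0.1238
  (r,2): 0.01·log₂(0.2506) = -0.0200
  (r,3): 0.01·log₂(0.2105) = -0.0225
  (s,1): 0.26·log₂(0.7893) = -0.0887
  (s,2): 0.15·log₂(1.1710) = 0.0342
  (s,3): 0.20·log₂(1.3115) = 0.0782
  (t,1): 0.11·log₂(1.0185) = 0.0029
  (t,2): 0.05·log₂(1.1905) = 0.0126
  (t,3): 0.04·log₂(0.8000) = -0.0129
Sum = 0.108 bits.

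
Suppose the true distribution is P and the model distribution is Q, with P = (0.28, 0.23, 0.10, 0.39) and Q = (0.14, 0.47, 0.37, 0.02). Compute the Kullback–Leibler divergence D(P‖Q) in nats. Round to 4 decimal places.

D(P‖Q) = Σ p·ln(p/q).
  0.28·ln(0.28/0.14) = 0.19408
  0.23·ln(0.23/0.47) = -0.16437
  0.10·ln(0.10/0.37) = -0.13083
  0.39·ln(0.39/0.02) = 1.15846
D(P‖Q) = 1.0573 nats.

1.0573 nats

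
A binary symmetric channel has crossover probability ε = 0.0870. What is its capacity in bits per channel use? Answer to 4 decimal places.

Binary symmetric channel: C = 1 − h₂(ε) where h₂ is the binary entropy function.
h₂(0.0870) = −0.0870·log₂0.0870 − 0.9130·log₂0.9130 = 0.4264.
C = 1 − 0.4264 = 0.5736 bits per channel use.

0.5736 bits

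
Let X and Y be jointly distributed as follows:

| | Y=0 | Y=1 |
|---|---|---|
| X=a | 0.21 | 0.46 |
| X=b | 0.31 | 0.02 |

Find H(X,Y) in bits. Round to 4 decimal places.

1.6248 bits

H(X,Y) = −Σ p(x,y)·log₂ p(x,y) over all 4 cells.
  cell (a,0): −0.21·log₂0.21 = 0.47282
  cell (a,1): −0.46·log₂0.46 = 0.51534
  cell (b,0): −0.31·log₂0.31 = 0.52379
  cell (b,1): −0.02·log₂0.02 = 0.11288
Sum = 1.6248 bits.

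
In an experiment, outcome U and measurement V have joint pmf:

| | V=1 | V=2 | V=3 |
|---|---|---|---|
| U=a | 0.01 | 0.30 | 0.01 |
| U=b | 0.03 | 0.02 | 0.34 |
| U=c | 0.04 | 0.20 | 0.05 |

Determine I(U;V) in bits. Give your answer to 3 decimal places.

0.571 bits

Marginals: p(U) = (0.3200, 0.3900, 0.2900), p(V) = (0.0800, 0.5200, 0.4000).
I(U;V) = H(U) + H(V) − H(U,V).
H(U) = 1.5737, H(V) = 1.3109, H(U,V) = 2.3140.
I(U;V) = 1.5737 + 1.3109 − 2.3140 = 0.571 bits.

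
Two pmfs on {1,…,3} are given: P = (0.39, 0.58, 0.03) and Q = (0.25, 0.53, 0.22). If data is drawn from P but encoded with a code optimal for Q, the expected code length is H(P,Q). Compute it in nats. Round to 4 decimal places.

0.9543 nats

H(P,Q) = −Σ p·ln q.
  −0.39·ln(0.25) = 0.54065
  −0.58·ln(0.53) = 0.36823
  −0.03·ln(0.22) = 0.04542
H(P,Q) = 0.9543 nats.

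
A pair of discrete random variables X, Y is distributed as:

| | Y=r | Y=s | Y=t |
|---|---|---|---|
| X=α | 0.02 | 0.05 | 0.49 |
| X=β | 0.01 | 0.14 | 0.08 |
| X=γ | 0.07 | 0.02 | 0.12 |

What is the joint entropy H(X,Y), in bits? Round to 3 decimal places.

2.337 bits

H(X,Y) = −Σ p(x,y)·log₂ p(x,y) over all 9 cells.
  cell (α,r): −0.02·log₂0.02 = 0.1129
  cell (α,s): −0.05·log₂0.05 = 0.2161
  cell (α,t): −0.49·log₂0.49 = 0.5043
  cell (β,r): −0.01·log₂0.01 = 0.0664
  cell (β,s): −0.14·log₂0.14 = 0.3971
  cell (β,t): −0.08·log₂0.08 = 0.2915
  cell (γ,r): −0.07·log₂0.07 = 0.2686
  cell (γ,s): −0.02·log₂0.02 = 0.1129
  cell (γ,t): −0.12·log₂0.12 = 0.3671
Sum = 2.337 bits.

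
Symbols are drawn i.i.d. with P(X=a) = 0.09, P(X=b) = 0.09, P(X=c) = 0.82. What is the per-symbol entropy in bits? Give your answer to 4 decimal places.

0.8601 bits

H(X) = −Σ p·log₂ p.
  −(0.09)·log₂(0.09) = 0.31265
  −(0.09)·log₂(0.09) = 0.31265
  −(0.82)·log₂(0.82) = 0.23477
Sum: 0.31265 + 0.31265 + 0.23477 = 0.8601 bits.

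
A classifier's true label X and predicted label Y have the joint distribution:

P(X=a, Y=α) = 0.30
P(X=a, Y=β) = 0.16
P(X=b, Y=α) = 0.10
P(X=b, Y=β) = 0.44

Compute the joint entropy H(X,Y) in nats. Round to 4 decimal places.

1.2459 nats

H(X,Y) = −Σ p(x,y)·ln p(x,y) over all 4 cells.
  cell (a,α): −0.30·ln0.30 = 0.36119
  cell (a,β): −0.16·ln0.16 = 0.29321
  cell (b,α): −0.10·ln0.10 = 0.23026
  cell (b,β): −0.44·ln0.44 = 0.36123
Sum = 1.2459 nats.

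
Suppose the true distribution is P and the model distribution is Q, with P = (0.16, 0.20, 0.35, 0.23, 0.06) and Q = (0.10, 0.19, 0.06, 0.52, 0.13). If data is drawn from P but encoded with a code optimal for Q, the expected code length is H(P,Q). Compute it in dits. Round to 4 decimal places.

H(P,Q) = −Σ p·log₁₀ q.
  −0.16·log₁₀(0.10) = 0.16000
  −0.20·log₁₀(0.19) = 0.14425
  −0.35·log₁₀(0.06) = 0.42765
  −0.23·log₁₀(0.52) = 0.06532
  −0.06·log₁₀(0.13) = 0.05316
H(P,Q) = 0.8504 dits.

0.8504 dits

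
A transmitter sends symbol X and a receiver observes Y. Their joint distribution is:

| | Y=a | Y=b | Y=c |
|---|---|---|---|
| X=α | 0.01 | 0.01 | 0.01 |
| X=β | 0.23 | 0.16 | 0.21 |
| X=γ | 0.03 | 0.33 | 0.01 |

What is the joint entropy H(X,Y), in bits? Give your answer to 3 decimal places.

2.329 bits

H(X,Y) = −Σ p(x,y)·log₂ p(x,y) over all 9 cells.
  cell (α,a): −0.01·log₂0.01 = 0.0664
  cell (α,b): −0.01·log₂0.01 = 0.0664
  cell (α,c): −0.01·log₂0.01 = 0.0664
  cell (β,a): −0.23·log₂0.23 = 0.4877
  cell (β,b): −0.16·log₂0.16 = 0.4230
  cell (β,c): −0.21·log₂0.21 = 0.4728
  cell (γ,a): −0.03·log₂0.03 = 0.1518
  cell (γ,b): −0.33·log₂0.33 = 0.5278
  cell (γ,c): −0.01·log₂0.01 = 0.0664
Sum = 2.329 bits.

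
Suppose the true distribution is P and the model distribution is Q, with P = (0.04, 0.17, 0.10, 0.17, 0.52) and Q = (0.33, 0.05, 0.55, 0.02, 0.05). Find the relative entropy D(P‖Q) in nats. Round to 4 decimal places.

D(P‖Q) = Σ p·ln(p/q).
  0.04·ln(0.04/0.33) = -0.08441
  0.17·ln(0.17/0.05) = 0.20804
  0.10·ln(0.10/0.55) = -0.17047
  0.17·ln(0.17/0.02) = 0.36381
  0.52·ln(0.52/0.05) = 1.21774
D(P‖Q) = 1.5347 nats.

1.5347 nats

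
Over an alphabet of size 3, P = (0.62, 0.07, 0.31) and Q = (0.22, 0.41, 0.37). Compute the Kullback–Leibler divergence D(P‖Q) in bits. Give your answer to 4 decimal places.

0.6691 bits

D(P‖Q) = Σ p·log₂(p/q).
  0.62·log₂(0.62/0.22) = 0.92675
  0.07·log₂(0.07/0.41) = -0.17851
  0.31·log₂(0.31/0.37) = -0.07913
D(P‖Q) = 0.6691 bits.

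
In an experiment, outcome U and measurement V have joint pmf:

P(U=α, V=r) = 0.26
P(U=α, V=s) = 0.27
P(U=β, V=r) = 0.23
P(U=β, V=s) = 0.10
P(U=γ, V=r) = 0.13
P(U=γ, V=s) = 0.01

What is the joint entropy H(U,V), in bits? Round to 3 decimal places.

2.284 bits

H(U,V) = −Σ p(x,y)·log₂ p(x,y) over all 6 cells.
  cell (α,r): −0.26·log₂0.26 = 0.5053
  cell (α,s): −0.27·log₂0.27 = 0.5100
  cell (β,r): −0.23·log₂0.23 = 0.4877
  cell (β,s): −0.10·log₂0.10 = 0.3322
  cell (γ,r): −0.13·log₂0.13 = 0.3826
  cell (γ,s): −0.01·log₂0.01 = 0.0664
Sum = 2.284 bits.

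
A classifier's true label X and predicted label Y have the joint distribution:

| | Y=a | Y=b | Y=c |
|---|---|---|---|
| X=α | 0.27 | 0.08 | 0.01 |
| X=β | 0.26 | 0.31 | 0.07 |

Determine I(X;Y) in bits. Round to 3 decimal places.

Marginals: p(X) = (0.3600, 0.6400), p(Y) = (0.5300, 0.3900, 0.0800).
I(X;Y) = H(X) + H(Y) − H(X,Y).
H(X) = 0.9427, H(Y) = 1.3068, H(X,Y) = 2.1656.
I(X;Y) = 0.9427 + 1.3068 − 2.1656 = 0.084 bits.

0.084 bits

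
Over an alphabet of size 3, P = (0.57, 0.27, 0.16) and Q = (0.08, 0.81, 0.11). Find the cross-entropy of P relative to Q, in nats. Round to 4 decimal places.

H(P,Q) = −Σ p·ln q.
  −0.57·ln(0.08) = 1.43967
  −0.27·ln(0.81) = 0.05689
  −0.16·ln(0.11) = 0.35316
H(P,Q) = 1.8497 nats.

1.8497 nats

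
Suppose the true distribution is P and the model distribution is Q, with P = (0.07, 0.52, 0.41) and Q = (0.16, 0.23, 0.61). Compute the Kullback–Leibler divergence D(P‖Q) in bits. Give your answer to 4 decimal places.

D(P‖Q) = Σ p·log₂(p/q).
  0.07·log₂(0.07/0.16) = -0.08349
  0.52·log₂(0.52/0.23) = 0.61198
  0.41·log₂(0.41/0.61) = -0.23501
D(P‖Q) = 0.2935 bits.

0.2935 bits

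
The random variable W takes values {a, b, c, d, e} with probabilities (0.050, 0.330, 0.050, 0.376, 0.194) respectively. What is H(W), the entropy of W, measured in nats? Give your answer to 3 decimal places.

H(W) = −Σ p·ln p.
  −(0.050)·ln(0.050) = 0.1498
  −(0.330)·ln(0.330) = 0.3659
  −(0.050)·ln(0.050) = 0.1498
  −(0.376)·ln(0.376) = 0.3678
  −(0.194)·ln(0.194) = 0.3181
Sum: 0.1498 + 0.3659 + 0.1498 + 0.3678 + 0.3181 = 1.351 nats.

1.351 nats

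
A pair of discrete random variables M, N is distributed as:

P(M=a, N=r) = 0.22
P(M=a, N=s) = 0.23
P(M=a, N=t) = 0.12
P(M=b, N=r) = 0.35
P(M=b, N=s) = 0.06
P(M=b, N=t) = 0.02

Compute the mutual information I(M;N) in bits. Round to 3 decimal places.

Marginals: p(M) = (0.5700, 0.4300), p(N) = (0.5700, 0.2900, 0.1400).
I(M;N) = Σ p(x,y)·log₂[p(x,y)/(p(x)p(y))].
  (a,r): 0.22·log₂(0.6771) = -0.1237
  (a,s): 0.23·log₂(1.3914) = 0.1096
  (a,t): 0.12·log₂(1.5038) = 0.0706
  (b,r): 0.35·log₂(1.4280) = 0.1799
  (b,s): 0.06·log₂(0.4812) = -0.0633
  (b,t): 0.02·log₂(0.3322) = -0.0318
Sum = 0.141 bits.

0.141 bits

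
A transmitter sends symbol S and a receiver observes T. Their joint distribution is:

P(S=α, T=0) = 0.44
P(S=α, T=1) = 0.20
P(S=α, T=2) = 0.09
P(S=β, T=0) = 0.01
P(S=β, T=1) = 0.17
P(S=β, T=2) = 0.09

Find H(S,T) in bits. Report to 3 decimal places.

2.112 bits

H(S,T) = −Σ p(x,y)·log₂ p(x,y) over all 6 cells.
  cell (α,0): −0.44·log₂0.44 = 0.5211
  cell (α,1): −0.20·log₂0.20 = 0.4644
  cell (α,2): −0.09·log₂0.09 = 0.3127
  cell (β,0): −0.01·log₂0.01 = 0.0664
  cell (β,1): −0.17·log₂0.17 = 0.4346
  cell (β,2): −0.09·log₂0.09 = 0.3127
Sum = 2.112 bits.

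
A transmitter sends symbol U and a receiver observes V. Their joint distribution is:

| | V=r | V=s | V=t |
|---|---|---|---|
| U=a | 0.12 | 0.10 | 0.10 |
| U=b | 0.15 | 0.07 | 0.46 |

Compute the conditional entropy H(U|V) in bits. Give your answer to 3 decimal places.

0.813 bits

Marginals: p(U) = (0.3200, 0.6800), p(V) = (0.2700, 0.1700, 0.5600).
H(U|V) = Σ p(V) · H(U|V=·).
  V=r: p=0.2700, H(U|V=r) = 0.9911
  V=s: p=0.1700, H(U|V=s) = 0.9774
  V=t: p=0.5600, H(U|V=t) = 0.6769
Weighted sum = 0.813 bits.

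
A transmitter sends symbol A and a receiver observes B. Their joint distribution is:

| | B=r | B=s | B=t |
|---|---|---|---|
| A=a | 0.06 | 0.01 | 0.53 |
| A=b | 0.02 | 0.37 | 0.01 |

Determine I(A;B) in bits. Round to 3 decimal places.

0.767 bits

Marginals: p(A) = (0.6000, 0.4000), p(B) = (0.0800, 0.3800, 0.5400).
I(A;B) = Σ p(x,y)·log₂[p(x,y)/(p(x)p(y))].
  (a,r): 0.06·log₂(1.2500) = 0.0193
  (a,s): 0.01·log₂(0.0439) = -0.0451
  (a,t): 0.53·log₂(1.6358) = 0.3763
  (b,r): 0.02·log₂(0.6250) = -0.0136
  (b,s): 0.37·log₂(2.4342) = 0.4749
  (b,t): 0.01·log₂(0.0463) = -0.0443
Sum = 0.767 bits.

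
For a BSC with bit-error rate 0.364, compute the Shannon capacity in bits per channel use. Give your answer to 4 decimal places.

Binary symmetric channel: C = 1 − h₂(ε) where h₂ is the binary entropy function.
h₂(0.364) = −0.364·log₂0.364 − 0.636·log₂0.636 = 0.9460.
C = 1 − 0.9460 = 0.0540 bits per channel use.

0.0540 bits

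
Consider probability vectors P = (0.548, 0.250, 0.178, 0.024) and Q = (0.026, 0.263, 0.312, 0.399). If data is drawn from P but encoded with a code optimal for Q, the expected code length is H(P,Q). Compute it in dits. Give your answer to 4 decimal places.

1.1132 dits

H(P,Q) = −Σ p·log₁₀ q.
  −0.548·log₁₀(0.026) = 0.86859
  −0.250·log₁₀(0.263) = 0.14501
  −0.178·log₁₀(0.312) = 0.09004
  −0.024·log₁₀(0.399) = 0.00958
H(P,Q) = 1.1132 dits.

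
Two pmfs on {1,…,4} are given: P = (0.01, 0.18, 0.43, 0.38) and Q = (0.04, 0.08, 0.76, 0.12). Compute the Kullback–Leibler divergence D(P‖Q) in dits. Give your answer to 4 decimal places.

0.1412 dits

D(P‖Q) = Σ p·log₁₀(p/q).
  0.01·log₁₀(0.01/0.04) = -0.00602
  0.18·log₁₀(0.18/0.08) = 0.06339
  0.43·log₁₀(0.43/0.76) = -0.10636
  0.38·log₁₀(0.38/0.12) = 0.19023
D(P‖Q) = 0.1412 dits.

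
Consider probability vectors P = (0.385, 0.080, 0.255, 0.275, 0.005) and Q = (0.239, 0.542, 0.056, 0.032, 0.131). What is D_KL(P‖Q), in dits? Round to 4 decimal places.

D(P‖Q) = Σ p·log₁₀(p/q).
  0.385·log₁₀(0.385/0.239) = 0.07972
  0.080·log₁₀(0.080/0.542) = -0.06647
  0.255·log₁₀(0.255/0.056) = 0.16788
  0.275·log₁₀(0.275/0.032) = 0.25690
  0.005·log₁₀(0.005/0.131) = -0.00709
D(P‖Q) = 0.4309 dits.

0.4309 dits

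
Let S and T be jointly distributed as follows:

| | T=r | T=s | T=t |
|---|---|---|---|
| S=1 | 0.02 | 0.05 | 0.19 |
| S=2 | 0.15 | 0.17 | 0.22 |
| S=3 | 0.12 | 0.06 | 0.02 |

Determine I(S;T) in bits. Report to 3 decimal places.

0.172 bits

Marginals: p(S) = (0.2600, 0.5400, 0.2000), p(T) = (0.2900, 0.2800, 0.4300).
I(S;T) = H(S) + H(T) − H(S,T).
H(S) = 1.4497, H(T) = 1.5557, H(S,T) = 2.8334.
I(S;T) = 1.4497 + 1.5557 − 2.8334 = 0.172 bits.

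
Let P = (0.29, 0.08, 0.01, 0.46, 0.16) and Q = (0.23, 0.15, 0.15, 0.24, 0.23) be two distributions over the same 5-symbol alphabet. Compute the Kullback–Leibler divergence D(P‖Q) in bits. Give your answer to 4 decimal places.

D(P‖Q) = Σ p·log₂(p/q).
  0.29·log₂(0.29/0.23) = 0.09698
  0.08·log₂(0.08/0.15) = -0.07255
  0.01·log₂(0.01/0.15) = -0.03907
  0.46·log₂(0.46/0.24) = 0.43176
  0.16·log₂(0.16/0.23) = -0.08377
D(P‖Q) = 0.3333 bits.

0.3333 bits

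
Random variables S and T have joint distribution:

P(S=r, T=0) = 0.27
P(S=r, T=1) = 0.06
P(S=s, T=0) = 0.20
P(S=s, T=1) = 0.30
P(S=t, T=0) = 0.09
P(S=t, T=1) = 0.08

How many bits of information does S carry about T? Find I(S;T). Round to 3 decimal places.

0.109 bits

Marginals: p(S) = (0.3300, 0.5000, 0.1700), p(T) = (0.5600, 0.4400).
I(S;T) = Σ p(x,y)·log₂[p(x,y)/(p(x)p(y))].
  (r,0): 0.27·log₂(1.4610) = 0.1477
  (r,1): 0.06·log₂(0.4132) = -0.0765
  (s,0): 0.20·log₂(0.7143) = -0.0971
  (s,1): 0.30·log₂(1.3636) = 0.1342
  (t,0): 0.09·log₂(0.9454) = -0.0073
  (t,1): 0.08·log₂(1.0695) = 0.0078
Sum = 0.109 bits.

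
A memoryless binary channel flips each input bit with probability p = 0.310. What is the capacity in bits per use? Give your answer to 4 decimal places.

0.1068 bits

Binary symmetric channel: C = 1 − h₂(ε) where h₂ is the binary entropy function.
h₂(0.310) = −0.310·log₂0.310 − 0.690·log₂0.690 = 0.8932.
C = 1 − 0.8932 = 0.1068 bits per channel use.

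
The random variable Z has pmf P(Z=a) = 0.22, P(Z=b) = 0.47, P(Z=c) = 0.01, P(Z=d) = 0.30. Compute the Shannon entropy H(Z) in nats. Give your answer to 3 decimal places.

H(Z) = −Σ p·ln p.
  −(0.22)·ln(0.22) = 0.3331
  −(0.47)·ln(0.47) = 0.3549
  −(0.01)·ln(0.01) = 0.0461
  −(0.30)·ln(0.30) = 0.3612
Sum: 0.3331 + 0.3549 + 0.0461 + 0.3612 = 1.095 nats.

1.095 nats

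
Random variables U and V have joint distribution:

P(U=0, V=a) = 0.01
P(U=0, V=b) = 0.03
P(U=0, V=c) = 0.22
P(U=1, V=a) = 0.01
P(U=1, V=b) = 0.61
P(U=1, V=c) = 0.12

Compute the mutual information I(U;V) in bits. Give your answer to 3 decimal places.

Marginals: p(U) = (0.2600, 0.7400), p(V) = (0.0200, 0.6400, 0.3400).
I(U;V) = Σ p(x,y)·log₂[p(x,y)/(p(x)p(y))].
  (0,a): 0.01·log₂(1.9231) = 0.0094
  (0,b): 0.03·log₂(0.1803) = -0.0741
  (0,c): 0.22·log₂(2.4887) = 0.2894
  (1,a): 0.01·log₂(0.6757) = -0.0057
  (1,b): 0.61·log₂(1.2880) = 0.2227
  (1,c): 0.12·log₂(0.4769) = -0.1282
Sum = 0.314 bits.

0.314 bits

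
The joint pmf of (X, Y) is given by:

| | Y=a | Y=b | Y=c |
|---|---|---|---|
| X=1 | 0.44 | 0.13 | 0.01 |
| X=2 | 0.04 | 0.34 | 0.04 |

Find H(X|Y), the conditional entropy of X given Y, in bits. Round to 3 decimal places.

Chain rule: H(X|Y) = H(X,Y) − H(Y).
Marginals: p(X) = (0.5800, 0.4200), p(Y) = (0.4800, 0.4700, 0.0500).
H(X,Y) = 1.8709 bits; H(Y) = 1.2363 bits.
H(X|Y) = 1.8709 − 1.2363 = 0.635 bits.

0.635 bits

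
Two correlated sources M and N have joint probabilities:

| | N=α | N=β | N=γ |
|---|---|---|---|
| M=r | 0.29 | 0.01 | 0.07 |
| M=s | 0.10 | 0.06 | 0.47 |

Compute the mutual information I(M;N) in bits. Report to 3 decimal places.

0.288 bits

Marginals: p(M) = (0.3700, 0.6300), p(N) = (0.3900, 0.0700, 0.5400).
I(M;N) = H(M) + H(N) − H(M,N).
H(M) = 0.9507, H(N) = 1.2784, H(M,N) = 1.9406.
I(M;N) = 0.9507 + 1.2784 − 1.9406 = 0.288 bits.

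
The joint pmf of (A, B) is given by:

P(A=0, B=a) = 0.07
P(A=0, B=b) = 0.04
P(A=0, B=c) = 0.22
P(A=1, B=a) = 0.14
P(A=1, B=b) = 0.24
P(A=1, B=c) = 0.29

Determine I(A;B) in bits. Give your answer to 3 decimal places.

0.053 bits

Marginals: p(A) = (0.3300, 0.6700), p(B) = (0.2100, 0.2800, 0.5100).
I(A;B) = Σ p(x,y)·log₂[p(x,y)/(p(x)p(y))].
  (0,a): 0.07·log₂(1.0101) = 0.0010
  (0,b): 0.04·log₂(0.4329) = -0.0483
  (0,c): 0.22·log₂(1.3072) = 0.0850
  (1,a): 0.14·log₂(0.9950) = -0.0010
  (1,b): 0.24·log₂(1.2793) = 0.0853
  (1,c): 0.29·log₂(0.8487) = -0.0686
Sum = 0.053 bits.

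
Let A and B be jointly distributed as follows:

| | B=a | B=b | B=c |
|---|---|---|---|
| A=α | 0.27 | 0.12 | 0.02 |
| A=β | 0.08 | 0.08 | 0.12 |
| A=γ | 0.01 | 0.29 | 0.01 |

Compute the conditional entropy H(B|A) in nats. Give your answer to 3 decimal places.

Marginals: p(A) = (0.4100, 0.2800, 0.3100), p(B) = (0.3600, 0.4900, 0.1500).
H(B|A) = Σ p(A) · H(B|A=·).
  A=α: p=0.4100, H(B|A=α) = 0.7820
  A=β: p=0.2800, H(B|A=β) = 1.0790
  A=γ: p=0.3100, H(B|A=γ) = 0.2839
Weighted sum = 0.711 nats.

0.711 nats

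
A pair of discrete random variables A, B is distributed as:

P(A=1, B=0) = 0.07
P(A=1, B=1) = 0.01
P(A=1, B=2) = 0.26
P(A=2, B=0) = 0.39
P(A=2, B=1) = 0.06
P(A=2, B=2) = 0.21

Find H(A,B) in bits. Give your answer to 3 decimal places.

2.086 bits

H(A,B) = −Σ p(x,y)·log₂ p(x,y) over all 6 cells.
  cell (1,0): −0.07·log₂0.07 = 0.2686
  cell (1,1): −0.01·log₂0.01 = 0.0664
  cell (1,2): −0.26·log₂0.26 = 0.5053
  cell (2,0): −0.39·log₂0.39 = 0.5298
  cell (2,1): −0.06·log₂0.06 = 0.2435
  cell (2,2): −0.21·log₂0.21 = 0.4728
Sum = 2.086 bits.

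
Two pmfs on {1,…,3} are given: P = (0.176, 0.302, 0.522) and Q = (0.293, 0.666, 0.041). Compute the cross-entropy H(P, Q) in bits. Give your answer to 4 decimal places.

2.8943 bits

H(P,Q) = −Σ p·log₂ q.
  −0.176·log₂(0.293) = 0.31170
  −0.302·log₂(0.666) = 0.17709
  −0.522·log₂(0.041) = 2.40550
H(P,Q) = 2.8943 bits.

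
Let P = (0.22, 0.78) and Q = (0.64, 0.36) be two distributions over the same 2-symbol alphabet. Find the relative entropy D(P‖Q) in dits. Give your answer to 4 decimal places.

0.1599 dits

D(P‖Q) = Σ p·log₁₀(p/q).
  0.22·log₁₀(0.22/0.64) = -0.10203
  0.78·log₁₀(0.78/0.36) = 0.26192
D(P‖Q) = 0.1599 dits.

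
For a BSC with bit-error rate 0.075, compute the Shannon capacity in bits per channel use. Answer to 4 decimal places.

0.6157 bits

Binary symmetric channel: C = 1 − h₂(ε) where h₂ is the binary entropy function.
h₂(0.075) = −0.075·log₂0.075 − 0.925·log₂0.925 = 0.3843.
C = 1 − 0.3843 = 0.6157 bits per channel use.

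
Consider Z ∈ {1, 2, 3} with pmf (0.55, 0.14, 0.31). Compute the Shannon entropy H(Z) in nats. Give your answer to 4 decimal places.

H(Z) = −Σ p·ln p.
  −(0.55)·ln(0.55) = 0.32881
  −(0.14)·ln(0.14) = 0.27526
  −(0.31)·ln(0.31) = 0.36307
Sum: 0.32881 + 0.27526 + 0.36307 = 0.9671 nats.

0.9671 nats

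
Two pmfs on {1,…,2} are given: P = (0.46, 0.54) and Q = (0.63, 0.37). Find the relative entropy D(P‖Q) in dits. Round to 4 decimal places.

0.0258 dits

D(P‖Q) = Σ p·log₁₀(p/q).
  0.46·log₁₀(0.46/0.63) = -0.06283
  0.54·log₁₀(0.54/0.37) = 0.08866
D(P‖Q) = 0.0258 dits.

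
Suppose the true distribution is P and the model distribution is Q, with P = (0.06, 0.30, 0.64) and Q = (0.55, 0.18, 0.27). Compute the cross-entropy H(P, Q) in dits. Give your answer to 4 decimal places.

0.6029 dits

H(P,Q) = −Σ p·log₁₀ q.
  −0.06·log₁₀(0.55) = 0.01558
  −0.30·log₁₀(0.18) = 0.22342
  −0.64·log₁₀(0.27) = 0.36393
H(P,Q) = 0.6029 dits.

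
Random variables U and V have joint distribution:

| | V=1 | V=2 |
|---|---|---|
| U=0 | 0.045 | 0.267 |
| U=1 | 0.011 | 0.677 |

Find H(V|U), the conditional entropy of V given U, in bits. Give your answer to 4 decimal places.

0.2671 bits

Marginals: p(U) = (0.3120, 0.6880), p(V) = (0.0560, 0.9440).
H(V|U) = Σ p(U) · H(V|U=·).
  U=0: p=0.3120, H(V|U=0) = 0.5952
  U=1: p=0.6880, H(V|U=1) = 0.1183
Weighted sum = 0.2671 bits.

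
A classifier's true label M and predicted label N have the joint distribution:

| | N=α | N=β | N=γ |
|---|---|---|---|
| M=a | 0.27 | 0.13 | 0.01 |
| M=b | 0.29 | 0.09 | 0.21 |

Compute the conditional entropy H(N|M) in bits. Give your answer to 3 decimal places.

Chain rule: H(N|M) = H(M,N) − H(M).
Marginals: p(M) = (0.4100, 0.5900), p(N) = (0.5600, 0.2200, 0.2200).
H(M,N) = 2.2625 bits; H(M) = 0.9765 bits.
H(N|M) = 2.2625 − 0.9765 = 1.286 bits.

1.286 bits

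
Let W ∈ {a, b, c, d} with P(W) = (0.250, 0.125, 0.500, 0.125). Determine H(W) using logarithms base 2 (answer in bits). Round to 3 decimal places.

H(W) = −Σ p·log₂ p.
  −(0.250)·log₂(0.250) = 0.5000
  −(0.125)·log₂(0.125) = 0.3750
  −(0.500)·log₂(0.500) = 0.5000
  −(0.125)·log₂(0.125) = 0.3750
Sum: 0.5000 + 0.3750 + 0.5000 + 0.3750 = 1.750 bits.

1.750 bits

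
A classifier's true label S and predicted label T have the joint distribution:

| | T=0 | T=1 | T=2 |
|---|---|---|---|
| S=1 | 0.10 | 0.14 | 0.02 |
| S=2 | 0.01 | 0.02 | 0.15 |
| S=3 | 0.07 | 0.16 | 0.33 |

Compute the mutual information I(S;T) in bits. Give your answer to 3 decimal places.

Marginals: p(S) = (0.2600, 0.1800, 0.5600), p(T) = (0.1800, 0.3200, 0.5000).
I(S;T) = Σ p(x,y)·log₂[p(x,y)/(p(x)p(y))].
  (1,0): 0.10·log₂(2.1368) = 0.1095
  (1,1): 0.14·log₂(1.6827) = 0.1051
  (1,2): 0.02·log₂(0.1538) = -0.0540
  (2,0): 0.01·log₂(0.3086) = -0.0170
  (2,1): 0.02·log₂(0.3472) = -0.0305
  (2,2): 0.15·log₂(1.6667) = 0.1105
  (3,0): 0.07·log₂(0.6944) = -0.0368
  (3,1): 0.16·log₂(0.8929) = -0.0262
  (3,2): 0.33·log₂(1.1786) = 0.0782
Sum = 0.239 bits.

0.239 bits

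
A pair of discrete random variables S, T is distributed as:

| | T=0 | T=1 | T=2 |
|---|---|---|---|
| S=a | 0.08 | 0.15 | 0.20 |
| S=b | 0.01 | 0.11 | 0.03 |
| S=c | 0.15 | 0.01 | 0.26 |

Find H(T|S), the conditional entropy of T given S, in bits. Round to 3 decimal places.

1.257 bits

Chain rule: H(T|S) = H(S,T) − H(S).
Marginals: p(S) = (0.4300, 0.1500, 0.4200), p(T) = (0.2400, 0.2700, 0.4900).
H(S,T) = 2.7172 bits; H(S) = 1.4598 bits.
H(T|S) = 2.7172 − 1.4598 = 1.257 bits.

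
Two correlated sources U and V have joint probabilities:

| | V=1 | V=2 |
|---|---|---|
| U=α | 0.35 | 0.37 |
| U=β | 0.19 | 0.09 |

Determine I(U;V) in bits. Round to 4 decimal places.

Marginals: p(U) = (0.7200, 0.2800), p(V) = (0.5400, 0.4600).
I(U;V) = Σ p(x,y)·log₂[p(x,y)/(p(x)p(y))].
  (α,1): 0.35·log₂(0.9002) = -0.05309
  (α,2): 0.37·log₂(1.1171) = 0.05913
  (β,1): 0.19·log₂(1.2566) = 0.06261
  (β,2): 0.09·log₂(0.6988) = -0.04654
Sum = 0.0221 bits.

0.0221 bits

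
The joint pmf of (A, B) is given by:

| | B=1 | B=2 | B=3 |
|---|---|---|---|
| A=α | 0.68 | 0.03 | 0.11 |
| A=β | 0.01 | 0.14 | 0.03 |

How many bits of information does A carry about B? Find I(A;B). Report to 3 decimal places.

0.385 bits

Marginals: p(A) = (0.8200, 0.1800), p(B) = (0.6900, 0.1700, 0.1400).
I(A;B) = Σ p(x,y)·log₂[p(x,y)/(p(x)p(y))].
  (α,1): 0.68·log₂(1.2018) = 0.1804
  (α,2): 0.03·log₂(0.2152) = -0.0665
  (α,3): 0.11·log₂(0.9582) = -0.0068
  (β,1): 0.01·log₂(0.0805) = -0.0363
  (β,2): 0.14·log₂(4.5752) = 0.3071
  (β,3): 0.03·log₂(1.1905) = 0.0075
Sum = 0.385 bits.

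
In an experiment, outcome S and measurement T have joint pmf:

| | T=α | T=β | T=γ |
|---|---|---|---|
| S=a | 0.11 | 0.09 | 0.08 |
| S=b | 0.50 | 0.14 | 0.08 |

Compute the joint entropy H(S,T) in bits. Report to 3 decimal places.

H(S,T) = −Σ p(x,y)·log₂ p(x,y) over all 6 cells.
  cell (a,α): −0.11·log₂0.11 = 0.3503
  cell (a,β): −0.09·log₂0.09 = 0.3127
  cell (a,γ): −0.08·log₂0.08 = 0.2915
  cell (b,α): −0.50·log₂0.50 = 0.5000
  cell (b,β): −0.14·log₂0.14 = 0.3971
  cell (b,γ): −0.08·log₂0.08 = 0.2915
Sum = 2.143 bits.

2.143 bits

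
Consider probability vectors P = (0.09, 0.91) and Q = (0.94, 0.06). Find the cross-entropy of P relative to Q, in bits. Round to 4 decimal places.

3.7016 bits

H(P,Q) = −Σ p·log₂ q.
  −0.09·log₂(0.94) = 0.00803
  −0.91·log₂(0.06) = 3.69359
H(P,Q) = 3.7016 bits.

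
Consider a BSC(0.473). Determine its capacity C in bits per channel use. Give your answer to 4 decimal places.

0.0021 bits

Binary symmetric channel: C = 1 − h₂(ε) where h₂ is the binary entropy function.
h₂(0.473) = −0.473·log₂0.473 − 0.527·log₂0.527 = 0.9979.
C = 1 − 0.9979 = 0.0021 bits per channel use.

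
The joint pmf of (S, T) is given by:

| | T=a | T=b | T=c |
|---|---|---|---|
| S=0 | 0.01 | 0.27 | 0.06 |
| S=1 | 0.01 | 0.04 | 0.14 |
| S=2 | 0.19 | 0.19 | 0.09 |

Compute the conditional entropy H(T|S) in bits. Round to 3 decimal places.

Chain rule: H(T|S) = H(S,T) − H(S).
Marginals: p(S) = (0.3400, 0.1900, 0.4700), p(T) = (0.2100, 0.5000, 0.2900).
H(S,T) = 2.6924 bits; H(S) = 1.4964 bits.
H(T|S) = 2.6924 − 1.4964 = 1.196 bits.

1.196 bits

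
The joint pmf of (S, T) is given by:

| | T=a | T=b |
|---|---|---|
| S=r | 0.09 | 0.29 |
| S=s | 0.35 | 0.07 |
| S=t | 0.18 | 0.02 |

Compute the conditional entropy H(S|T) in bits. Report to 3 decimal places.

1.229 bits

Chain rule: H(S|T) = H(S,T) − H(T).
Marginals: p(S) = (0.3800, 0.4200, 0.2000), p(T) = (0.6200, 0.3800).
H(S,T) = 2.1874 bits; H(T) = 0.9580 bits.
H(S|T) = 2.1874 − 0.9580 = 1.229 bits.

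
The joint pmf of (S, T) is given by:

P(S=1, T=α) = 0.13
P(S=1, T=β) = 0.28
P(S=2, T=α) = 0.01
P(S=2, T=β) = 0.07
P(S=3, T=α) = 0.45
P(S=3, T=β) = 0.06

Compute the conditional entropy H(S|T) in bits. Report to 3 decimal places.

Marginals: p(S) = (0.4100, 0.0800, 0.5100), p(T) = (0.5900, 0.4100).
H(S|T) = Σ p(T) · H(S|T=·).
  T=α: p=0.5900, H(S|T=α) = 0.8786
  T=β: p=0.4100, H(S|T=β) = 1.2169
Weighted sum = 1.017 bits.

1.017 bits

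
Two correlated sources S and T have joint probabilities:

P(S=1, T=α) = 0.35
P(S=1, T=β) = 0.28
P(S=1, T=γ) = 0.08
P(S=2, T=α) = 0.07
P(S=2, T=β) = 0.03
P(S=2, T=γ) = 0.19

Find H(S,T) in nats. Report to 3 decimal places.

1.533 nats

H(S,T) = −Σ p(x,y)·ln p(x,y) over all 6 cells.
  cell (1,α): −0.35·ln0.35 = 0.3674
  cell (1,β): −0.28·ln0.28 = 0.3564
  cell (1,γ): −0.08·ln0.08 = 0.2021
  cell (2,α): −0.07·ln0.07 = 0.1861
  cell (2,β): −0.03·ln0.03 = 0.1052
  cell (2,γ): −0.19·ln0.19 = 0.3155
Sum = 1.533 nats.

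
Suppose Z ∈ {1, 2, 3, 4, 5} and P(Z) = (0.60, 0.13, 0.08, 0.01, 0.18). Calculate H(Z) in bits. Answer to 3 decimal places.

1.628 bits

H(Z) = −Σ p·log₂ p.
  −(0.60)·log₂(0.60) = 0.4422
  −(0.13)·log₂(0.13) = 0.3826
  −(0.08)·log₂(0.08) = 0.2915
  −(0.01)·log₂(0.01) = 0.0664
  −(0.18)·log₂(0.18) = 0.4453
Sum: 0.4422 + 0.3826 + 0.2915 + 0.0664 + 0.4453 = 1.628 bits.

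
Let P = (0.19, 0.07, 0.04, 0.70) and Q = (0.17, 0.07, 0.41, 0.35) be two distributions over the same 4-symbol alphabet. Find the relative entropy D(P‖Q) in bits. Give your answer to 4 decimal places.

0.5962 bits

D(P‖Q) = Σ p·log₂(p/q).
  0.19·log₂(0.19/0.17) = 0.03049
  0.07·log₂(0.07/0.07) = 0.00000
  0.04·log₂(0.04/0.41) = -0.13430
  0.70·log₂(0.70/0.35) = 0.70000
D(P‖Q) = 0.5962 bits.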